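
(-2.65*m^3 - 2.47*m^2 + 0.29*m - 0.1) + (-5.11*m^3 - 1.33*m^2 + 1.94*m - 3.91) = -7.76*m^3 - 3.8*m^2 + 2.23*m - 4.01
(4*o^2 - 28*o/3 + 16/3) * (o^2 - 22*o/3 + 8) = 4*o^4 - 116*o^3/3 + 952*o^2/9 - 1024*o/9 + 128/3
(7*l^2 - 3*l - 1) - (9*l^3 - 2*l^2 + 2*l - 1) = -9*l^3 + 9*l^2 - 5*l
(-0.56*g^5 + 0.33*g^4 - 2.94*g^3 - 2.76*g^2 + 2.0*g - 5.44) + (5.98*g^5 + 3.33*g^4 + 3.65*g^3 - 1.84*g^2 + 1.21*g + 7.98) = 5.42*g^5 + 3.66*g^4 + 0.71*g^3 - 4.6*g^2 + 3.21*g + 2.54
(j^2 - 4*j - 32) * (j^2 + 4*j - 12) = j^4 - 60*j^2 - 80*j + 384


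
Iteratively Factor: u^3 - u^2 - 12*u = (u)*(u^2 - u - 12) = u*(u - 4)*(u + 3)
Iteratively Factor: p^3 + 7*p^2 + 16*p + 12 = (p + 3)*(p^2 + 4*p + 4) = (p + 2)*(p + 3)*(p + 2)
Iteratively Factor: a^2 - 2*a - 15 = (a - 5)*(a + 3)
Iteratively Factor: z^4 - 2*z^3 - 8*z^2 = (z - 4)*(z^3 + 2*z^2) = (z - 4)*(z + 2)*(z^2) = z*(z - 4)*(z + 2)*(z)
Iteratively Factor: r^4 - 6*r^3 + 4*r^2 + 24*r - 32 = (r - 2)*(r^3 - 4*r^2 - 4*r + 16) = (r - 4)*(r - 2)*(r^2 - 4) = (r - 4)*(r - 2)*(r + 2)*(r - 2)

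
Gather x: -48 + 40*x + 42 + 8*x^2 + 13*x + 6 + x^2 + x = 9*x^2 + 54*x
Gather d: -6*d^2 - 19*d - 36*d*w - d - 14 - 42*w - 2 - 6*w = -6*d^2 + d*(-36*w - 20) - 48*w - 16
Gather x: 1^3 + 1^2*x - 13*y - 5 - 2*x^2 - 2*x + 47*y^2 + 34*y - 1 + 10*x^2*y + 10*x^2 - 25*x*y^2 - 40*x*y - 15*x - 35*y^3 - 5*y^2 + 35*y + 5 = x^2*(10*y + 8) + x*(-25*y^2 - 40*y - 16) - 35*y^3 + 42*y^2 + 56*y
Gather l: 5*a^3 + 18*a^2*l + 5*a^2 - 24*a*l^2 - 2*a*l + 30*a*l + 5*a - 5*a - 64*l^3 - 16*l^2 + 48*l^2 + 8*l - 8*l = 5*a^3 + 5*a^2 - 64*l^3 + l^2*(32 - 24*a) + l*(18*a^2 + 28*a)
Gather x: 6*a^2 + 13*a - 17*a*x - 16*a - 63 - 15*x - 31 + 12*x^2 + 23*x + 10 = 6*a^2 - 3*a + 12*x^2 + x*(8 - 17*a) - 84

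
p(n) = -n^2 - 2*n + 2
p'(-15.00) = 28.00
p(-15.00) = -193.00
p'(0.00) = -2.00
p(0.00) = 2.00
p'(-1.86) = 1.72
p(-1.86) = 2.26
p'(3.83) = -9.66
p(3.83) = -20.33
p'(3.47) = -8.94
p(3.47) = -16.98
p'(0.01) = -2.02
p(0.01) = 1.98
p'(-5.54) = 9.08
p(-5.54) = -17.61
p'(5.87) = -13.74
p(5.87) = -44.20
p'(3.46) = -8.92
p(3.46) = -16.89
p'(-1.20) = 0.40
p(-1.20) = 2.96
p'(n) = -2*n - 2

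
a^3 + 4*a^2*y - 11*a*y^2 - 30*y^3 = (a - 3*y)*(a + 2*y)*(a + 5*y)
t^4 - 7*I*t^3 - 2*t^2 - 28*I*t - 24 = (t - 6*I)*(t - 2*I)*(t - I)*(t + 2*I)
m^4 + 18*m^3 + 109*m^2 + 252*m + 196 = (m + 2)^2*(m + 7)^2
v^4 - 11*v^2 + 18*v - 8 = (v - 2)*(v - 1)^2*(v + 4)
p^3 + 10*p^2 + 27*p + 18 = (p + 1)*(p + 3)*(p + 6)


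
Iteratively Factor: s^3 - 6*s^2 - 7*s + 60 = (s - 5)*(s^2 - s - 12) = (s - 5)*(s - 4)*(s + 3)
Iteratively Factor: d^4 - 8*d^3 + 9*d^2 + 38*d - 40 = (d - 1)*(d^3 - 7*d^2 + 2*d + 40) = (d - 1)*(d + 2)*(d^2 - 9*d + 20) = (d - 5)*(d - 1)*(d + 2)*(d - 4)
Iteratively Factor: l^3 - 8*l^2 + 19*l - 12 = (l - 3)*(l^2 - 5*l + 4) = (l - 4)*(l - 3)*(l - 1)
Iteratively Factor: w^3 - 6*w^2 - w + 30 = (w - 5)*(w^2 - w - 6) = (w - 5)*(w + 2)*(w - 3)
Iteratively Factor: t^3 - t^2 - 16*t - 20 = (t + 2)*(t^2 - 3*t - 10) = (t - 5)*(t + 2)*(t + 2)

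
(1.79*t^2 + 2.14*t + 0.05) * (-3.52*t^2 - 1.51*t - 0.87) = -6.3008*t^4 - 10.2357*t^3 - 4.9647*t^2 - 1.9373*t - 0.0435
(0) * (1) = 0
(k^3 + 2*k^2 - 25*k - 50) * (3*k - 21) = 3*k^4 - 15*k^3 - 117*k^2 + 375*k + 1050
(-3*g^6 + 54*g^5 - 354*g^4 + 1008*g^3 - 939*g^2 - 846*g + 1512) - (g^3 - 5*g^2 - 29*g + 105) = -3*g^6 + 54*g^5 - 354*g^4 + 1007*g^3 - 934*g^2 - 817*g + 1407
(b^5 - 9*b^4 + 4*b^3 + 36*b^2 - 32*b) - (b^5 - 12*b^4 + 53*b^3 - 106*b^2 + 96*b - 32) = 3*b^4 - 49*b^3 + 142*b^2 - 128*b + 32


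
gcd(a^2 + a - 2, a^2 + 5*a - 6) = a - 1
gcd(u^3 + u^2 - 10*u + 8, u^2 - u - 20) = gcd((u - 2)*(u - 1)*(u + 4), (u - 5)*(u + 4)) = u + 4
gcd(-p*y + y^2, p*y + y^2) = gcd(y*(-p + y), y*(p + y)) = y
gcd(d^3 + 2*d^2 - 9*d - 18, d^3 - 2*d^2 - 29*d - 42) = d^2 + 5*d + 6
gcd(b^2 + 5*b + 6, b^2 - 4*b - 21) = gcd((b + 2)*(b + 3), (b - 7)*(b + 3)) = b + 3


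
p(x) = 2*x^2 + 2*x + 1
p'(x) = 4*x + 2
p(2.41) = 17.44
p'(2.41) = 11.64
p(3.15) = 27.14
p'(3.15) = 14.60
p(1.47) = 8.26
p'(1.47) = 7.88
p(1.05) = 5.30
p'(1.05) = 6.20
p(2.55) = 19.10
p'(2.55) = 12.20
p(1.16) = 6.01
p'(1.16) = 6.64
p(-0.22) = 0.66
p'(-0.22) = 1.12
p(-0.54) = 0.50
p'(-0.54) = -0.16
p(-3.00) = 13.00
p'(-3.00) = -10.00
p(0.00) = 1.00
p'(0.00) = 2.00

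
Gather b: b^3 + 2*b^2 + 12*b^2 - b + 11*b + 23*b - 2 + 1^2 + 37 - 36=b^3 + 14*b^2 + 33*b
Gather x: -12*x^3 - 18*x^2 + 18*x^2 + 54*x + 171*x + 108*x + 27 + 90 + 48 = -12*x^3 + 333*x + 165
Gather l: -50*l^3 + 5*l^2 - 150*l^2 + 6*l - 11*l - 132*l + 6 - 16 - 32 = -50*l^3 - 145*l^2 - 137*l - 42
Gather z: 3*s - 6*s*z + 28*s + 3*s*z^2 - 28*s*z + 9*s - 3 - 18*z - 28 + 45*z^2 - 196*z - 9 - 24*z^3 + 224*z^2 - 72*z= 40*s - 24*z^3 + z^2*(3*s + 269) + z*(-34*s - 286) - 40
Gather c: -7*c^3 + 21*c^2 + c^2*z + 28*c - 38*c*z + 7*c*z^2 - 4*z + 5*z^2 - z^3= -7*c^3 + c^2*(z + 21) + c*(7*z^2 - 38*z + 28) - z^3 + 5*z^2 - 4*z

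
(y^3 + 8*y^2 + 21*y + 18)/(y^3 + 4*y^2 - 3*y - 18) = (y + 2)/(y - 2)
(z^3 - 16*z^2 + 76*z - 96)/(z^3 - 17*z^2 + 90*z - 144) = (z - 2)/(z - 3)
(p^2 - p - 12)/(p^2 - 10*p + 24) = (p + 3)/(p - 6)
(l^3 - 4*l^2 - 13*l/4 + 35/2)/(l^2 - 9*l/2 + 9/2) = (4*l^3 - 16*l^2 - 13*l + 70)/(2*(2*l^2 - 9*l + 9))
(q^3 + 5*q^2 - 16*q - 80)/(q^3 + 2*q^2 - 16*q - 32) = (q + 5)/(q + 2)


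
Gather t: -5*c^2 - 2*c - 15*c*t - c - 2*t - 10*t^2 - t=-5*c^2 - 3*c - 10*t^2 + t*(-15*c - 3)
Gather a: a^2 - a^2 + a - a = 0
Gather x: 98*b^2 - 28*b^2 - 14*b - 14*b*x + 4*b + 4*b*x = 70*b^2 - 10*b*x - 10*b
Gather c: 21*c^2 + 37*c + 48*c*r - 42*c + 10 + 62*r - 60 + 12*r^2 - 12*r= 21*c^2 + c*(48*r - 5) + 12*r^2 + 50*r - 50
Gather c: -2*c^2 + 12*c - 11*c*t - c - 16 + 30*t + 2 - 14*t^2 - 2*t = -2*c^2 + c*(11 - 11*t) - 14*t^2 + 28*t - 14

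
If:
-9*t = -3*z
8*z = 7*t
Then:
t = 0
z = 0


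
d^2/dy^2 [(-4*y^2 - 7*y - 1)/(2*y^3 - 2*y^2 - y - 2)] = 2*(-16*y^6 - 84*y^5 + 36*y^4 - 114*y^3 - 126*y^2 + 66*y + 1)/(8*y^9 - 24*y^8 + 12*y^7 - 8*y^6 + 42*y^5 - 6*y^4 - y^3 - 30*y^2 - 12*y - 8)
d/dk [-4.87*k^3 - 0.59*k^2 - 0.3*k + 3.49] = -14.61*k^2 - 1.18*k - 0.3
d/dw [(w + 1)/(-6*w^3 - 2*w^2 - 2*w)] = (-w*(3*w^2 + w + 1) + (w + 1)*(9*w^2 + 2*w + 1))/(2*w^2*(3*w^2 + w + 1)^2)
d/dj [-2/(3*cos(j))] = -2*sin(j)/(3*cos(j)^2)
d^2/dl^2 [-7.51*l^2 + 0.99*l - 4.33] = -15.0200000000000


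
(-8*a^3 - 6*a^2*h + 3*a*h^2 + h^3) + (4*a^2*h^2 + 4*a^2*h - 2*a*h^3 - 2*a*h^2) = -8*a^3 + 4*a^2*h^2 - 2*a^2*h - 2*a*h^3 + a*h^2 + h^3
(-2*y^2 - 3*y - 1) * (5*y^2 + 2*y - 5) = -10*y^4 - 19*y^3 - y^2 + 13*y + 5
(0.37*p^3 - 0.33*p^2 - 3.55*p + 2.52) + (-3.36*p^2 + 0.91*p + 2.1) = 0.37*p^3 - 3.69*p^2 - 2.64*p + 4.62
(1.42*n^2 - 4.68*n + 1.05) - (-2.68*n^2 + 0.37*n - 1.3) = 4.1*n^2 - 5.05*n + 2.35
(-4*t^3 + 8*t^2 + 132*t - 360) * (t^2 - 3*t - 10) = -4*t^5 + 20*t^4 + 148*t^3 - 836*t^2 - 240*t + 3600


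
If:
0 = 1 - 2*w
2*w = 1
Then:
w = 1/2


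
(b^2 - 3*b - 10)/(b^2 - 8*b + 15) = (b + 2)/(b - 3)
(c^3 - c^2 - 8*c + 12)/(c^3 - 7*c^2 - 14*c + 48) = (c - 2)/(c - 8)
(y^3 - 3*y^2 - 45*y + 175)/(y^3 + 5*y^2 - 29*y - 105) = (y - 5)/(y + 3)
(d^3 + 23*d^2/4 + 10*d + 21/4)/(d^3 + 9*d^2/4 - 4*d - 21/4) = (4*d + 7)/(4*d - 7)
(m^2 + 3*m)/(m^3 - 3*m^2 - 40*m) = (m + 3)/(m^2 - 3*m - 40)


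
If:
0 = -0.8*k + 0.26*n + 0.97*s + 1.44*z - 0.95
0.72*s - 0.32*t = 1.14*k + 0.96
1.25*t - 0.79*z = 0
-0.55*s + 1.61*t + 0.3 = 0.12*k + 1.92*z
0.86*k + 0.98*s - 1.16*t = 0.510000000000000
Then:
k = -0.35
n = 0.22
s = 0.76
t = -0.05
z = -0.09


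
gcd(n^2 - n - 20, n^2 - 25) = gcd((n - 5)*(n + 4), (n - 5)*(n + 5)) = n - 5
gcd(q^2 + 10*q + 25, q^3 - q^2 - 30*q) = q + 5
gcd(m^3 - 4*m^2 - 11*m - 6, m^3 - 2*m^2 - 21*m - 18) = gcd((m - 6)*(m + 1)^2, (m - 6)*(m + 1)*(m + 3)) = m^2 - 5*m - 6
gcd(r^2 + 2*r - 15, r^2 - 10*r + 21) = r - 3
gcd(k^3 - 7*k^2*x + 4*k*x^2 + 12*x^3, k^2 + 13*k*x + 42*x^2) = 1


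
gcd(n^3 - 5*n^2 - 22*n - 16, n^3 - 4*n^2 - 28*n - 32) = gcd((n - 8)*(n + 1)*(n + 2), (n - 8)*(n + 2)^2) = n^2 - 6*n - 16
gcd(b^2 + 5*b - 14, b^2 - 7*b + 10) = b - 2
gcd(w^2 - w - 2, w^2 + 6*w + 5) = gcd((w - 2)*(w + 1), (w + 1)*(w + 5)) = w + 1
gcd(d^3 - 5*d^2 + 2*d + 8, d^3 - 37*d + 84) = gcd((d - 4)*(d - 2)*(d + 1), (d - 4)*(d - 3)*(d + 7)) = d - 4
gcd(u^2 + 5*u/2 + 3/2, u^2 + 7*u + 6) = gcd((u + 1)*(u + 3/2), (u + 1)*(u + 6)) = u + 1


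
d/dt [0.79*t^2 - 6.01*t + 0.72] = 1.58*t - 6.01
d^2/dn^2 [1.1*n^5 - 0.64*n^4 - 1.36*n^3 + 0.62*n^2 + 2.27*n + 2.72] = 22.0*n^3 - 7.68*n^2 - 8.16*n + 1.24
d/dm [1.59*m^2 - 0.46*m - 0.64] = 3.18*m - 0.46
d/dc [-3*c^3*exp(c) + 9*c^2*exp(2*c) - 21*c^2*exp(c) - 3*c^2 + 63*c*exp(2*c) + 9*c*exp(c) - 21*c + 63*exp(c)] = -3*c^3*exp(c) + 18*c^2*exp(2*c) - 30*c^2*exp(c) + 144*c*exp(2*c) - 33*c*exp(c) - 6*c + 63*exp(2*c) + 72*exp(c) - 21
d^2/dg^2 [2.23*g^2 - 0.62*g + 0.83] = 4.46000000000000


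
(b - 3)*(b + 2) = b^2 - b - 6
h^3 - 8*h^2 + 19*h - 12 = (h - 4)*(h - 3)*(h - 1)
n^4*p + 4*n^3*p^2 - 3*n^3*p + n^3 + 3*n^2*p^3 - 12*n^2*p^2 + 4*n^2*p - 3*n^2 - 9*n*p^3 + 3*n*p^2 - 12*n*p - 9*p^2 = (n - 3)*(n + p)*(n + 3*p)*(n*p + 1)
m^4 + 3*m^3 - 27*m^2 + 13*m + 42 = (m - 3)*(m - 2)*(m + 1)*(m + 7)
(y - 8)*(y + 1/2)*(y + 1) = y^3 - 13*y^2/2 - 23*y/2 - 4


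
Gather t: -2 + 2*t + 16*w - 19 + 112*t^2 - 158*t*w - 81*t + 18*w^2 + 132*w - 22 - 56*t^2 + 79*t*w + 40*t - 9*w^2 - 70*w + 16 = 56*t^2 + t*(-79*w - 39) + 9*w^2 + 78*w - 27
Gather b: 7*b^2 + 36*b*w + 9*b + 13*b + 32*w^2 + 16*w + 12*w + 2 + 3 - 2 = 7*b^2 + b*(36*w + 22) + 32*w^2 + 28*w + 3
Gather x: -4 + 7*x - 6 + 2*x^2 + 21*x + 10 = 2*x^2 + 28*x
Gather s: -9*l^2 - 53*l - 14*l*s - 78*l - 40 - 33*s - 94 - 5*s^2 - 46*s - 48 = -9*l^2 - 131*l - 5*s^2 + s*(-14*l - 79) - 182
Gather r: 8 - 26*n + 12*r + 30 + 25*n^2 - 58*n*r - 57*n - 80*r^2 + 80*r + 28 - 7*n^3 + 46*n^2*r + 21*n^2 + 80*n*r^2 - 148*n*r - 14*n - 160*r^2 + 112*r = -7*n^3 + 46*n^2 - 97*n + r^2*(80*n - 240) + r*(46*n^2 - 206*n + 204) + 66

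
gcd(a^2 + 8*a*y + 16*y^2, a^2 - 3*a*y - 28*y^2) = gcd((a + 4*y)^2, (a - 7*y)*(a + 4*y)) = a + 4*y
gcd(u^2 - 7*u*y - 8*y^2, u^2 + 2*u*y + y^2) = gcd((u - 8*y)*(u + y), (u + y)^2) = u + y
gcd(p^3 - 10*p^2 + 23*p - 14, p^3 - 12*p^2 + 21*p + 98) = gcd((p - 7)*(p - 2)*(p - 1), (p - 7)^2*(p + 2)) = p - 7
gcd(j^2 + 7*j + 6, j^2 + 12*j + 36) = j + 6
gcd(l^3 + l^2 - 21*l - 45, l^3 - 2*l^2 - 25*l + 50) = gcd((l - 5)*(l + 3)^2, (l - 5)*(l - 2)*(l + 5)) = l - 5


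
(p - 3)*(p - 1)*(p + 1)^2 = p^4 - 2*p^3 - 4*p^2 + 2*p + 3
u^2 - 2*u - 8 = (u - 4)*(u + 2)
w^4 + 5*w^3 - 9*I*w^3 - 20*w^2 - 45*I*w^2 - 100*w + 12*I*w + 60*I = (w + 5)*(w - 6*I)*(w - 2*I)*(w - I)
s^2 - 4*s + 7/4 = (s - 7/2)*(s - 1/2)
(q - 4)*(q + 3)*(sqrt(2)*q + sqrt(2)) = sqrt(2)*q^3 - 13*sqrt(2)*q - 12*sqrt(2)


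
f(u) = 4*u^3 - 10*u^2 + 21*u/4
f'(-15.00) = 3005.25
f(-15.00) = -15828.75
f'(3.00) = 53.25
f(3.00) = 33.75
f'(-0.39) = 14.88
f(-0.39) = -3.81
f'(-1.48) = 61.13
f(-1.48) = -42.64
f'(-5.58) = 490.49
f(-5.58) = -1035.62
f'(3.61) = 89.44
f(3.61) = 76.82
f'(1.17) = -1.72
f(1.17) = -1.14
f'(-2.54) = 133.47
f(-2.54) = -143.40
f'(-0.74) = 26.62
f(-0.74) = -10.98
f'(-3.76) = 250.10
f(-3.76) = -373.75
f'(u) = 12*u^2 - 20*u + 21/4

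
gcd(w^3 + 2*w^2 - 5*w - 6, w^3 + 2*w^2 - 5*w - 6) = w^3 + 2*w^2 - 5*w - 6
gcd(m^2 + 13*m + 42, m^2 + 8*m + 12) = m + 6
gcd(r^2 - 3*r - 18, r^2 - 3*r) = 1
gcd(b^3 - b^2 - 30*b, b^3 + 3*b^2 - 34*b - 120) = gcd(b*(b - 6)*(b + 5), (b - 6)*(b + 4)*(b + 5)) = b^2 - b - 30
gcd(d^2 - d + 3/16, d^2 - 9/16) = d - 3/4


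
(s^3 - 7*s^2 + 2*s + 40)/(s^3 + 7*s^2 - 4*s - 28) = (s^2 - 9*s + 20)/(s^2 + 5*s - 14)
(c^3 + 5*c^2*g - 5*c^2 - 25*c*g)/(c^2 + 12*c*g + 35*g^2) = c*(c - 5)/(c + 7*g)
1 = 1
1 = 1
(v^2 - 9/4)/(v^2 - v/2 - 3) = (v - 3/2)/(v - 2)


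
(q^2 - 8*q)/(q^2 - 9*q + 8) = q/(q - 1)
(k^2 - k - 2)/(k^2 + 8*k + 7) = (k - 2)/(k + 7)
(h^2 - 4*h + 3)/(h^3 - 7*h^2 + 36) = (h - 1)/(h^2 - 4*h - 12)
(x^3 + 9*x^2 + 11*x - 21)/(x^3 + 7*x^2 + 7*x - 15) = (x + 7)/(x + 5)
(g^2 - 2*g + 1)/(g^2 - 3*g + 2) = (g - 1)/(g - 2)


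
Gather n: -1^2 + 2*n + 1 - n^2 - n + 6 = -n^2 + n + 6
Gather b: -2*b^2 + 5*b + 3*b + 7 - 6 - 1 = -2*b^2 + 8*b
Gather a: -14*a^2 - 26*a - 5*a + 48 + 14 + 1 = -14*a^2 - 31*a + 63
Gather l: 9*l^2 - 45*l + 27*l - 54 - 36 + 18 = 9*l^2 - 18*l - 72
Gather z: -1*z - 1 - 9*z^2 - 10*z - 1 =-9*z^2 - 11*z - 2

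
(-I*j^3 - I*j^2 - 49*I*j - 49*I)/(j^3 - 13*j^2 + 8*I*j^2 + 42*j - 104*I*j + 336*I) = I*(-j^3 - j^2 - 49*j - 49)/(j^3 + j^2*(-13 + 8*I) + 2*j*(21 - 52*I) + 336*I)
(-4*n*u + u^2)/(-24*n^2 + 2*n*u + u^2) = u/(6*n + u)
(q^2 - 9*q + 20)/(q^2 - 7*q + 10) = (q - 4)/(q - 2)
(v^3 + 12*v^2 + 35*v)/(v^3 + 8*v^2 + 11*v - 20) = v*(v + 7)/(v^2 + 3*v - 4)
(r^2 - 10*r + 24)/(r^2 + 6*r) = (r^2 - 10*r + 24)/(r*(r + 6))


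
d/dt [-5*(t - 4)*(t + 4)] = -10*t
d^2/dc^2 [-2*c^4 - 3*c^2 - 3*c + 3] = -24*c^2 - 6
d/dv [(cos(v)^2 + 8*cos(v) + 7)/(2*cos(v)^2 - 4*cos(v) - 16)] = 5*(cos(v)^2 + 3*cos(v) + 5)*sin(v)/((cos(v) - 4)^2*(cos(v) + 2)^2)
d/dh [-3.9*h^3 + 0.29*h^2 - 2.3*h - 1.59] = -11.7*h^2 + 0.58*h - 2.3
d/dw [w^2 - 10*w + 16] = 2*w - 10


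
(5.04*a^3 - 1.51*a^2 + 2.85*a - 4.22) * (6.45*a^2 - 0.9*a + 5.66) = 32.508*a^5 - 14.2755*a^4 + 48.2679*a^3 - 38.3306*a^2 + 19.929*a - 23.8852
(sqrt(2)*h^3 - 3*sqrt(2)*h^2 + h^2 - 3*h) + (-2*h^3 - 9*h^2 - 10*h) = -2*h^3 + sqrt(2)*h^3 - 8*h^2 - 3*sqrt(2)*h^2 - 13*h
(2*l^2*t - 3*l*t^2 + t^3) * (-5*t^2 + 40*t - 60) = -10*l^2*t^3 + 80*l^2*t^2 - 120*l^2*t + 15*l*t^4 - 120*l*t^3 + 180*l*t^2 - 5*t^5 + 40*t^4 - 60*t^3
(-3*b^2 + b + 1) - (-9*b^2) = 6*b^2 + b + 1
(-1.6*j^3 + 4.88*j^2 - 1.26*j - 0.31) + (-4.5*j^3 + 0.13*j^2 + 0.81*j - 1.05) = -6.1*j^3 + 5.01*j^2 - 0.45*j - 1.36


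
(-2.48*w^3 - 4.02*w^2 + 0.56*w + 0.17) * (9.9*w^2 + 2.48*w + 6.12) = -24.552*w^5 - 45.9484*w^4 - 19.6032*w^3 - 21.5306*w^2 + 3.8488*w + 1.0404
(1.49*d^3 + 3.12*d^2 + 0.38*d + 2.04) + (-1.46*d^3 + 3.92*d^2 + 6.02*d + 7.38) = 0.03*d^3 + 7.04*d^2 + 6.4*d + 9.42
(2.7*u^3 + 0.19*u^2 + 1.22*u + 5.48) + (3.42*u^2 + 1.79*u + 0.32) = 2.7*u^3 + 3.61*u^2 + 3.01*u + 5.8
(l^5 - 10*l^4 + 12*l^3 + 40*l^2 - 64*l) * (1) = l^5 - 10*l^4 + 12*l^3 + 40*l^2 - 64*l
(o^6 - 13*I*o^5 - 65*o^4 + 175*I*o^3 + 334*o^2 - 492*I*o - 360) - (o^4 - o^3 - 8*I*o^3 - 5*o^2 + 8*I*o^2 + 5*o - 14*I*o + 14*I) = o^6 - 13*I*o^5 - 66*o^4 + o^3 + 183*I*o^3 + 339*o^2 - 8*I*o^2 - 5*o - 478*I*o - 360 - 14*I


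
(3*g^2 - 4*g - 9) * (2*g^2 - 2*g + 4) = 6*g^4 - 14*g^3 + 2*g^2 + 2*g - 36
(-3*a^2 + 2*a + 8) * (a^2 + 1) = -3*a^4 + 2*a^3 + 5*a^2 + 2*a + 8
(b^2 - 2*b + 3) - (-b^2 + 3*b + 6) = 2*b^2 - 5*b - 3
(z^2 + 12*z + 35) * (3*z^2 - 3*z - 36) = 3*z^4 + 33*z^3 + 33*z^2 - 537*z - 1260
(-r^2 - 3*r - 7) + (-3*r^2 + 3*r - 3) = -4*r^2 - 10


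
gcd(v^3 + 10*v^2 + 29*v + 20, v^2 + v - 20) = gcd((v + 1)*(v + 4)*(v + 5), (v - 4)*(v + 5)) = v + 5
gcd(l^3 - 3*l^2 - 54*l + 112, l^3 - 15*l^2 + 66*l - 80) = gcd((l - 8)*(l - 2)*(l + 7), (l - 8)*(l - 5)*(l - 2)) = l^2 - 10*l + 16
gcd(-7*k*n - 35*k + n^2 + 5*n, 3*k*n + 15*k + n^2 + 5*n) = n + 5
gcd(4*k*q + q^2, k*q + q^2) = q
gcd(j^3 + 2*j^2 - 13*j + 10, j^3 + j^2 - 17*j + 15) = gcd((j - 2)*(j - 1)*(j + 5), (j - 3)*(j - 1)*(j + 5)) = j^2 + 4*j - 5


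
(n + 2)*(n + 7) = n^2 + 9*n + 14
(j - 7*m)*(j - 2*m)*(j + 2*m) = j^3 - 7*j^2*m - 4*j*m^2 + 28*m^3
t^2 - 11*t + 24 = (t - 8)*(t - 3)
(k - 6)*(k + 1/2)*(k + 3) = k^3 - 5*k^2/2 - 39*k/2 - 9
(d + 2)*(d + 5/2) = d^2 + 9*d/2 + 5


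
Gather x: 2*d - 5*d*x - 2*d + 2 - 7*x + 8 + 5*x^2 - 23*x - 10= 5*x^2 + x*(-5*d - 30)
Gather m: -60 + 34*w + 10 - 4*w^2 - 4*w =-4*w^2 + 30*w - 50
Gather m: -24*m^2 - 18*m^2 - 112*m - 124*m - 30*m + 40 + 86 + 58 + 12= -42*m^2 - 266*m + 196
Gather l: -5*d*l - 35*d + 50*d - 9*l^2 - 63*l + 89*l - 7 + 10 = 15*d - 9*l^2 + l*(26 - 5*d) + 3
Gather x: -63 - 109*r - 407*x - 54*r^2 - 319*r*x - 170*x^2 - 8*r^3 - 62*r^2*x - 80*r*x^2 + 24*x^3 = -8*r^3 - 54*r^2 - 109*r + 24*x^3 + x^2*(-80*r - 170) + x*(-62*r^2 - 319*r - 407) - 63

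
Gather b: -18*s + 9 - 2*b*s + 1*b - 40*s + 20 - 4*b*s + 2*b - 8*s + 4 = b*(3 - 6*s) - 66*s + 33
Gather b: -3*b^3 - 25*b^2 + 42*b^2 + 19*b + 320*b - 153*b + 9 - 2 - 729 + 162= -3*b^3 + 17*b^2 + 186*b - 560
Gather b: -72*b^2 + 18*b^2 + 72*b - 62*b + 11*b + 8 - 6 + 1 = -54*b^2 + 21*b + 3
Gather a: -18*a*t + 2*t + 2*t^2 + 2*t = -18*a*t + 2*t^2 + 4*t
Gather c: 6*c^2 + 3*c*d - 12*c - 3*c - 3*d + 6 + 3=6*c^2 + c*(3*d - 15) - 3*d + 9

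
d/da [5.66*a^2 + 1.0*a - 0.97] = 11.32*a + 1.0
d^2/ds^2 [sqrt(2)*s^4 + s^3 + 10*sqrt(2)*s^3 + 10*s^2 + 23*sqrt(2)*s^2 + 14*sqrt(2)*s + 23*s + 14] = 12*sqrt(2)*s^2 + 6*s + 60*sqrt(2)*s + 20 + 46*sqrt(2)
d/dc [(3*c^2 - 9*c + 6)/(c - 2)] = 3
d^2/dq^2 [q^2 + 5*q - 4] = 2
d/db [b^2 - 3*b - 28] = 2*b - 3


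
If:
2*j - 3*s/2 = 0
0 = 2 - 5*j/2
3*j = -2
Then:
No Solution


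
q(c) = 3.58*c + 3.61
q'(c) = 3.58000000000000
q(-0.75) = 0.92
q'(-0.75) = 3.58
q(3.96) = 17.79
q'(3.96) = 3.58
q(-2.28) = -4.55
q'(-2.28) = 3.58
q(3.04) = 14.49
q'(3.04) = 3.58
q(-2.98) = -7.06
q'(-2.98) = 3.58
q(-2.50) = -5.34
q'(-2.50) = 3.58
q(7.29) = 29.71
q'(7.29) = 3.58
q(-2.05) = -3.73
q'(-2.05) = 3.58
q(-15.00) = -50.09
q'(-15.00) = 3.58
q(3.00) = 14.35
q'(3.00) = 3.58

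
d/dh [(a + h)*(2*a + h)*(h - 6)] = 2*a^2 + 6*a*h - 18*a + 3*h^2 - 12*h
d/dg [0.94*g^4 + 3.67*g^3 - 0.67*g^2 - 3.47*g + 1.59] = 3.76*g^3 + 11.01*g^2 - 1.34*g - 3.47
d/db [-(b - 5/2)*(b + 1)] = 3/2 - 2*b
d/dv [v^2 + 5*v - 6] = 2*v + 5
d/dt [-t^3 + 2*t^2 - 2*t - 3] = -3*t^2 + 4*t - 2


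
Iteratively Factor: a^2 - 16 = (a - 4)*(a + 4)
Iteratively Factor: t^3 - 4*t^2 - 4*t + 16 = (t - 4)*(t^2 - 4) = (t - 4)*(t - 2)*(t + 2)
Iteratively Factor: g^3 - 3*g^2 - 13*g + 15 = (g - 1)*(g^2 - 2*g - 15) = (g - 5)*(g - 1)*(g + 3)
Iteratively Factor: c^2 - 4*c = (c - 4)*(c)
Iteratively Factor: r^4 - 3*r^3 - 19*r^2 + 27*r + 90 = (r + 3)*(r^3 - 6*r^2 - r + 30) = (r - 3)*(r + 3)*(r^2 - 3*r - 10) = (r - 5)*(r - 3)*(r + 3)*(r + 2)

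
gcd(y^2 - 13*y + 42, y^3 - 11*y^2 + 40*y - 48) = 1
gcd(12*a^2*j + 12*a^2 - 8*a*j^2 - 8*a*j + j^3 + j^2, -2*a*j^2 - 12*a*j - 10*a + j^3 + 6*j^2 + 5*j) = 2*a*j + 2*a - j^2 - j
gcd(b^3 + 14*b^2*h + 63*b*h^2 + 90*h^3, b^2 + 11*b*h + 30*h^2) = b^2 + 11*b*h + 30*h^2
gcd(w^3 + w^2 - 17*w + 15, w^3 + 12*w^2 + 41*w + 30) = w + 5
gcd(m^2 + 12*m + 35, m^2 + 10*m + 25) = m + 5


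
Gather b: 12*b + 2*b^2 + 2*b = 2*b^2 + 14*b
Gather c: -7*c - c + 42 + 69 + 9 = 120 - 8*c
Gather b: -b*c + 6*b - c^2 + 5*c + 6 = b*(6 - c) - c^2 + 5*c + 6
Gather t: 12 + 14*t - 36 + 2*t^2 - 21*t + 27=2*t^2 - 7*t + 3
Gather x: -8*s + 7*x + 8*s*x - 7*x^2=-8*s - 7*x^2 + x*(8*s + 7)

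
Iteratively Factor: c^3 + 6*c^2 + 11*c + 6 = (c + 2)*(c^2 + 4*c + 3) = (c + 2)*(c + 3)*(c + 1)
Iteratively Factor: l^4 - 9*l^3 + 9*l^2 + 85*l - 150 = (l - 2)*(l^3 - 7*l^2 - 5*l + 75) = (l - 5)*(l - 2)*(l^2 - 2*l - 15) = (l - 5)^2*(l - 2)*(l + 3)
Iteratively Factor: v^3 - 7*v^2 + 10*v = (v)*(v^2 - 7*v + 10) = v*(v - 2)*(v - 5)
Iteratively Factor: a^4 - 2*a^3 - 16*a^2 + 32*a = (a - 4)*(a^3 + 2*a^2 - 8*a) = (a - 4)*(a + 4)*(a^2 - 2*a) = a*(a - 4)*(a + 4)*(a - 2)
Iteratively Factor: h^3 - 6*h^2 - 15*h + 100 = (h + 4)*(h^2 - 10*h + 25) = (h - 5)*(h + 4)*(h - 5)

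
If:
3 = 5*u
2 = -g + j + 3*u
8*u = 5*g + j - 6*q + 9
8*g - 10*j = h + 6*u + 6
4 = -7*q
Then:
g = -137/105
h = -944/105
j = -116/105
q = -4/7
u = 3/5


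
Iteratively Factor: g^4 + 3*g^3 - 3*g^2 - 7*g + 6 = (g + 3)*(g^3 - 3*g + 2) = (g + 2)*(g + 3)*(g^2 - 2*g + 1) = (g - 1)*(g + 2)*(g + 3)*(g - 1)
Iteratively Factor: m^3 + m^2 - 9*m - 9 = (m + 3)*(m^2 - 2*m - 3) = (m + 1)*(m + 3)*(m - 3)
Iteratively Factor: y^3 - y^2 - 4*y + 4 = (y - 1)*(y^2 - 4) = (y - 2)*(y - 1)*(y + 2)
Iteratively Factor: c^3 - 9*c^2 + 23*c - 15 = (c - 5)*(c^2 - 4*c + 3) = (c - 5)*(c - 1)*(c - 3)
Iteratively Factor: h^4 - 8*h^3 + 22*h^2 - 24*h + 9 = (h - 3)*(h^3 - 5*h^2 + 7*h - 3) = (h - 3)*(h - 1)*(h^2 - 4*h + 3) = (h - 3)*(h - 1)^2*(h - 3)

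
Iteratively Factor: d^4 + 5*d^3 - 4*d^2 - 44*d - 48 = (d + 4)*(d^3 + d^2 - 8*d - 12) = (d + 2)*(d + 4)*(d^2 - d - 6) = (d + 2)^2*(d + 4)*(d - 3)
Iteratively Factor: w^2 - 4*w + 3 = (w - 1)*(w - 3)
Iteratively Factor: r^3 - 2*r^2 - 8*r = (r)*(r^2 - 2*r - 8) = r*(r + 2)*(r - 4)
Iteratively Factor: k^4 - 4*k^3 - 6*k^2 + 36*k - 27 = (k + 3)*(k^3 - 7*k^2 + 15*k - 9) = (k - 3)*(k + 3)*(k^2 - 4*k + 3) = (k - 3)*(k - 1)*(k + 3)*(k - 3)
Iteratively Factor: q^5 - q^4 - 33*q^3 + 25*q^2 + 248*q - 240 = (q - 3)*(q^4 + 2*q^3 - 27*q^2 - 56*q + 80) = (q - 3)*(q + 4)*(q^3 - 2*q^2 - 19*q + 20) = (q - 3)*(q + 4)^2*(q^2 - 6*q + 5) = (q - 5)*(q - 3)*(q + 4)^2*(q - 1)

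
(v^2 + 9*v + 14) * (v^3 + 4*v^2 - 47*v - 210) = v^5 + 13*v^4 + 3*v^3 - 577*v^2 - 2548*v - 2940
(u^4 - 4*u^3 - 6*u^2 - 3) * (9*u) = 9*u^5 - 36*u^4 - 54*u^3 - 27*u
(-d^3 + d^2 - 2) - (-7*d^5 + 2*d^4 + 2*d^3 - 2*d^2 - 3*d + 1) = 7*d^5 - 2*d^4 - 3*d^3 + 3*d^2 + 3*d - 3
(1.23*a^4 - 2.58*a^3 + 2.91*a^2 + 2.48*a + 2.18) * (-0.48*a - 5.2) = -0.5904*a^5 - 5.1576*a^4 + 12.0192*a^3 - 16.3224*a^2 - 13.9424*a - 11.336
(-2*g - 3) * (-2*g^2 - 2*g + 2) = 4*g^3 + 10*g^2 + 2*g - 6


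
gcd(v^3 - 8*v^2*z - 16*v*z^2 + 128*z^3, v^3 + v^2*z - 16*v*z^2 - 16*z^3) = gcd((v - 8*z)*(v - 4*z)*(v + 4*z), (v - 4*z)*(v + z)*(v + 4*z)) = -v^2 + 16*z^2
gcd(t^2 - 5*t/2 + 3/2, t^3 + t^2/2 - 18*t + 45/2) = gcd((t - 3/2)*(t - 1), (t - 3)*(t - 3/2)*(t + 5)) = t - 3/2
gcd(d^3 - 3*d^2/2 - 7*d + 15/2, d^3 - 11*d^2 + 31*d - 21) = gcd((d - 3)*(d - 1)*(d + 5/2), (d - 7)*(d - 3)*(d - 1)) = d^2 - 4*d + 3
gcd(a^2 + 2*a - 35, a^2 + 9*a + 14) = a + 7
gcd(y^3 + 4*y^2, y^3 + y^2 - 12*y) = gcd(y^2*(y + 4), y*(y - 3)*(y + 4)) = y^2 + 4*y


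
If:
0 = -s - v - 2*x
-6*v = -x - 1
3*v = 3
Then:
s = -11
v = 1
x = 5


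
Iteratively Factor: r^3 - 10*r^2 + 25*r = (r - 5)*(r^2 - 5*r) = r*(r - 5)*(r - 5)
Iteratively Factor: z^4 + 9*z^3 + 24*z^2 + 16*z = (z + 4)*(z^3 + 5*z^2 + 4*z) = (z + 1)*(z + 4)*(z^2 + 4*z) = z*(z + 1)*(z + 4)*(z + 4)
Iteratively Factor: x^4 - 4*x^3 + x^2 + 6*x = (x)*(x^3 - 4*x^2 + x + 6) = x*(x - 2)*(x^2 - 2*x - 3) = x*(x - 3)*(x - 2)*(x + 1)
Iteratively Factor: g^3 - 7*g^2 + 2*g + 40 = (g - 4)*(g^2 - 3*g - 10) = (g - 4)*(g + 2)*(g - 5)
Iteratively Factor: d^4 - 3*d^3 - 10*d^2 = (d - 5)*(d^3 + 2*d^2) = (d - 5)*(d + 2)*(d^2) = d*(d - 5)*(d + 2)*(d)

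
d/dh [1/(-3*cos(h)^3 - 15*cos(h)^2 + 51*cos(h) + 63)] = (-3*cos(h)^2 - 10*cos(h) + 17)*sin(h)/(3*(cos(h)^3 + 5*cos(h)^2 - 17*cos(h) - 21)^2)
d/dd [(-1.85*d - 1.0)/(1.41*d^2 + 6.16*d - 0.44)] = (2.6085*d^2 + 2.82*d + 6.974)/(1.9881*d^4 + 17.3712*d^3 + 36.7048*d^2 - 5.4208*d + 0.1936)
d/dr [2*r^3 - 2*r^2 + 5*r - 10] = 6*r^2 - 4*r + 5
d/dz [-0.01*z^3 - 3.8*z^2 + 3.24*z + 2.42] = -0.03*z^2 - 7.6*z + 3.24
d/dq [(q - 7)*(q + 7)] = 2*q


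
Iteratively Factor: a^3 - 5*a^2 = (a - 5)*(a^2) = a*(a - 5)*(a)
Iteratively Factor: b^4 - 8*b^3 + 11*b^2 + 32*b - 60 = (b - 3)*(b^3 - 5*b^2 - 4*b + 20) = (b - 3)*(b - 2)*(b^2 - 3*b - 10) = (b - 5)*(b - 3)*(b - 2)*(b + 2)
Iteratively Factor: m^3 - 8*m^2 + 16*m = (m - 4)*(m^2 - 4*m) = (m - 4)^2*(m)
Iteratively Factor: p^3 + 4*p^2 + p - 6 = (p + 3)*(p^2 + p - 2) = (p - 1)*(p + 3)*(p + 2)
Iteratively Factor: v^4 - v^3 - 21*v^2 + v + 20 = (v + 1)*(v^3 - 2*v^2 - 19*v + 20) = (v - 1)*(v + 1)*(v^2 - v - 20) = (v - 5)*(v - 1)*(v + 1)*(v + 4)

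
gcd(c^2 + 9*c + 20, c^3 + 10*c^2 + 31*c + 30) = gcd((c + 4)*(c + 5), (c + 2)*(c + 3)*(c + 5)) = c + 5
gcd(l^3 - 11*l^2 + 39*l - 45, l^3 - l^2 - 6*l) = l - 3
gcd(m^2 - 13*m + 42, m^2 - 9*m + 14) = m - 7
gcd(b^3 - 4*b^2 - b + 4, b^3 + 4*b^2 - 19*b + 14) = b - 1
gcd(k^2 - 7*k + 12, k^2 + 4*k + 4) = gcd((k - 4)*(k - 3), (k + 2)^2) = 1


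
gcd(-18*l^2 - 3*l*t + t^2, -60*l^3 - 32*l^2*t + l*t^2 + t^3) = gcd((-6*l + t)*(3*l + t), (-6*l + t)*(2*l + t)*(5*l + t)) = -6*l + t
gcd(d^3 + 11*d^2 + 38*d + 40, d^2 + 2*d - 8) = d + 4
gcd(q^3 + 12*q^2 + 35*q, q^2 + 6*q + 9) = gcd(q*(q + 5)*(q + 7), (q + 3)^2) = 1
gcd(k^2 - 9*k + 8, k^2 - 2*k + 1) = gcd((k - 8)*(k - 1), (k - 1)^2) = k - 1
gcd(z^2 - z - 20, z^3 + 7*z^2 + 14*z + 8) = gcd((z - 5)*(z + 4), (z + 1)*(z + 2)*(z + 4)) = z + 4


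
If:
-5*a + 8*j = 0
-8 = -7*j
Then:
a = 64/35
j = 8/7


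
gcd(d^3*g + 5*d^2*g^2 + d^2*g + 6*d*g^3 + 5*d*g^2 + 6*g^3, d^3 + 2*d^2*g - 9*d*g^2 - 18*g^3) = d^2 + 5*d*g + 6*g^2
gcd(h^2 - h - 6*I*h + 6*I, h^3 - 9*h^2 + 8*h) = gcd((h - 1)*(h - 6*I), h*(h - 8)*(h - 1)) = h - 1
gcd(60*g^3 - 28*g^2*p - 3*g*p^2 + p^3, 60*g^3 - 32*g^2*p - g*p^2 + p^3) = -2*g + p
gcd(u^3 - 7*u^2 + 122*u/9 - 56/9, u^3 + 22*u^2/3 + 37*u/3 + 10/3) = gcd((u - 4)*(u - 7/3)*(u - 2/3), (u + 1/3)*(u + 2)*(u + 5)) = 1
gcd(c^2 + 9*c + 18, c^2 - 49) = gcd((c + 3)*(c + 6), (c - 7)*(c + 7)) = 1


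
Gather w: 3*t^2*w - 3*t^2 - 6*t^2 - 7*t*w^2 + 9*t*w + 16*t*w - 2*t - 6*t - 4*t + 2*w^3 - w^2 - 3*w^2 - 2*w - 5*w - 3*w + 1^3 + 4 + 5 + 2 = -9*t^2 - 12*t + 2*w^3 + w^2*(-7*t - 4) + w*(3*t^2 + 25*t - 10) + 12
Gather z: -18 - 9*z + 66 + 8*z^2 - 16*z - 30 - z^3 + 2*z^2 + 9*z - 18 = -z^3 + 10*z^2 - 16*z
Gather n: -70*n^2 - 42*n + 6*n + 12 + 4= -70*n^2 - 36*n + 16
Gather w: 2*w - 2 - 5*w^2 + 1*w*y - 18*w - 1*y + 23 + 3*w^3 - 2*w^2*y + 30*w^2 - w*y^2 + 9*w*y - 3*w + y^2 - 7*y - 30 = 3*w^3 + w^2*(25 - 2*y) + w*(-y^2 + 10*y - 19) + y^2 - 8*y - 9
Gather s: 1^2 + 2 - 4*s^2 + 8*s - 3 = -4*s^2 + 8*s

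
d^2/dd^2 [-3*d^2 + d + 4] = -6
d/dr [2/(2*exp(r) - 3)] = -4*exp(r)/(2*exp(r) - 3)^2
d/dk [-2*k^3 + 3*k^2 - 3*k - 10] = -6*k^2 + 6*k - 3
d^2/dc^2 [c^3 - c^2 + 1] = 6*c - 2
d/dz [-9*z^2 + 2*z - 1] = 2 - 18*z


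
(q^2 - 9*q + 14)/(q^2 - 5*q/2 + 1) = 2*(q - 7)/(2*q - 1)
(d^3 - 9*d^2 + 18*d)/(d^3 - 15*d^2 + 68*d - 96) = d*(d - 6)/(d^2 - 12*d + 32)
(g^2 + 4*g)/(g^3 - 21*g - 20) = g/(g^2 - 4*g - 5)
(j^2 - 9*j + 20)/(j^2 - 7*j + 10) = (j - 4)/(j - 2)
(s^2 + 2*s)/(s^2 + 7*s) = (s + 2)/(s + 7)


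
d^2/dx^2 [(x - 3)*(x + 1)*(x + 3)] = 6*x + 2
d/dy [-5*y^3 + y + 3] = 1 - 15*y^2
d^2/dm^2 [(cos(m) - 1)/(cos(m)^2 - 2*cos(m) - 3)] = (-cos(m)^4 + 3*cos(m)^3 - 25*cos(m)^2 + 41*cos(m) - 26)/(cos(m)^5 - 7*cos(m)^4 + 10*cos(m)^3 + 18*cos(m)^2 - 27*cos(m) - 27)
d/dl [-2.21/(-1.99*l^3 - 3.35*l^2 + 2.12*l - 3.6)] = (-13.1937*l^2 - 14.807*l + 4.6852)/(1.99*l^3 + 3.35*l^2 - 2.12*l + 3.6)^2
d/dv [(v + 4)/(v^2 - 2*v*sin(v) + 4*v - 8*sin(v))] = (2*cos(v) - 1)/(v - 2*sin(v))^2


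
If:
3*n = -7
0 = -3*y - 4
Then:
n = -7/3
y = -4/3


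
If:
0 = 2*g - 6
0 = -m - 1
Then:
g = 3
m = -1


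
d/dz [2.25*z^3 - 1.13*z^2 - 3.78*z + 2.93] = 6.75*z^2 - 2.26*z - 3.78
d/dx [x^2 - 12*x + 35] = 2*x - 12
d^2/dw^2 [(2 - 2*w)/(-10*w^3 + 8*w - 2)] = 2*((w - 1)*(15*w^2 - 4)^2 + (-15*w^2 - 15*w*(w - 1) + 4)*(5*w^3 - 4*w + 1))/(5*w^3 - 4*w + 1)^3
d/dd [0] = 0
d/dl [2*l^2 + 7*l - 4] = 4*l + 7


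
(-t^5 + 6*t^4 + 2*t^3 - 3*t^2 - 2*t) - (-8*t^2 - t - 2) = -t^5 + 6*t^4 + 2*t^3 + 5*t^2 - t + 2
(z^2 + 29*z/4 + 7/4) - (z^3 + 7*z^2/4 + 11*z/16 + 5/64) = -z^3 - 3*z^2/4 + 105*z/16 + 107/64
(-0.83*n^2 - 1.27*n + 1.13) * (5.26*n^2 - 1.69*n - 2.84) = -4.3658*n^4 - 5.2775*n^3 + 10.4473*n^2 + 1.6971*n - 3.2092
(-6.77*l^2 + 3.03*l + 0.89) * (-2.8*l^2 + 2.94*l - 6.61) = 18.956*l^4 - 28.3878*l^3 + 51.1659*l^2 - 17.4117*l - 5.8829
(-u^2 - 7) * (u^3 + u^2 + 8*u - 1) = -u^5 - u^4 - 15*u^3 - 6*u^2 - 56*u + 7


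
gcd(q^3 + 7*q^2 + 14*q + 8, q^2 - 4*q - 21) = 1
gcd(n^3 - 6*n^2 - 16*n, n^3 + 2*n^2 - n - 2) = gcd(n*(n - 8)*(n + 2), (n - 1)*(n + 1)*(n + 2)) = n + 2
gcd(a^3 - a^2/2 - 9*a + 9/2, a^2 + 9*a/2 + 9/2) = a + 3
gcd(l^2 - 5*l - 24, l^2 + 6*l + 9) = l + 3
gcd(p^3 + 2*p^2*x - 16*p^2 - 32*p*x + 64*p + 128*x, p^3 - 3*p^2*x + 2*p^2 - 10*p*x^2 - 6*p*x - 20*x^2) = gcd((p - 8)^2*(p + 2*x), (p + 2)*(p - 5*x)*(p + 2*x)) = p + 2*x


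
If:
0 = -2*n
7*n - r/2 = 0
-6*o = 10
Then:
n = 0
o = -5/3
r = 0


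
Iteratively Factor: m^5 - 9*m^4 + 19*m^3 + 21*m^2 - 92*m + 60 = (m - 5)*(m^4 - 4*m^3 - m^2 + 16*m - 12) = (m - 5)*(m - 3)*(m^3 - m^2 - 4*m + 4) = (m - 5)*(m - 3)*(m - 2)*(m^2 + m - 2) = (m - 5)*(m - 3)*(m - 2)*(m + 2)*(m - 1)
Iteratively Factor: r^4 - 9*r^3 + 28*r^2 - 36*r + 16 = (r - 4)*(r^3 - 5*r^2 + 8*r - 4) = (r - 4)*(r - 1)*(r^2 - 4*r + 4) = (r - 4)*(r - 2)*(r - 1)*(r - 2)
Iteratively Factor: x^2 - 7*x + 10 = (x - 5)*(x - 2)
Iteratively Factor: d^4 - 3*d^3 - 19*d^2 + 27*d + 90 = (d + 2)*(d^3 - 5*d^2 - 9*d + 45) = (d + 2)*(d + 3)*(d^2 - 8*d + 15) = (d - 3)*(d + 2)*(d + 3)*(d - 5)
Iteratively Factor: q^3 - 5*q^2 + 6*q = (q)*(q^2 - 5*q + 6) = q*(q - 3)*(q - 2)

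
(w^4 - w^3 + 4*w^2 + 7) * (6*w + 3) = 6*w^5 - 3*w^4 + 21*w^3 + 12*w^2 + 42*w + 21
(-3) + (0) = -3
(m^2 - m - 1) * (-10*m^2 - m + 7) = -10*m^4 + 9*m^3 + 18*m^2 - 6*m - 7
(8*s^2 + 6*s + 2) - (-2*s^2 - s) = 10*s^2 + 7*s + 2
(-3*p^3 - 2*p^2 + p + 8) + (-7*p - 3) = -3*p^3 - 2*p^2 - 6*p + 5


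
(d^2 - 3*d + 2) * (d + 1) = d^3 - 2*d^2 - d + 2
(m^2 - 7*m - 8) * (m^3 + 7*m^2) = m^5 - 57*m^3 - 56*m^2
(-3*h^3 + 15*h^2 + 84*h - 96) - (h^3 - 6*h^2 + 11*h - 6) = -4*h^3 + 21*h^2 + 73*h - 90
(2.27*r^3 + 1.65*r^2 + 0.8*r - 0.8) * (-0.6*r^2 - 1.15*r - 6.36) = -1.362*r^5 - 3.6005*r^4 - 16.8147*r^3 - 10.934*r^2 - 4.168*r + 5.088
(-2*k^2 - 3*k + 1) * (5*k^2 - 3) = -10*k^4 - 15*k^3 + 11*k^2 + 9*k - 3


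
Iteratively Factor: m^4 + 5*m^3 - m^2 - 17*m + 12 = (m + 3)*(m^3 + 2*m^2 - 7*m + 4) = (m + 3)*(m + 4)*(m^2 - 2*m + 1) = (m - 1)*(m + 3)*(m + 4)*(m - 1)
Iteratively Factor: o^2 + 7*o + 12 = (o + 4)*(o + 3)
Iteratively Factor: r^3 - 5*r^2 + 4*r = (r - 4)*(r^2 - r) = r*(r - 4)*(r - 1)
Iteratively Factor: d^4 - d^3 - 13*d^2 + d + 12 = (d + 3)*(d^3 - 4*d^2 - d + 4) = (d + 1)*(d + 3)*(d^2 - 5*d + 4) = (d - 4)*(d + 1)*(d + 3)*(d - 1)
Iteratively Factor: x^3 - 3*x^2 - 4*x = (x + 1)*(x^2 - 4*x) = x*(x + 1)*(x - 4)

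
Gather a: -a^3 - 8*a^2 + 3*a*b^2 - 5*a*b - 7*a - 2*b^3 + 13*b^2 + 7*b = -a^3 - 8*a^2 + a*(3*b^2 - 5*b - 7) - 2*b^3 + 13*b^2 + 7*b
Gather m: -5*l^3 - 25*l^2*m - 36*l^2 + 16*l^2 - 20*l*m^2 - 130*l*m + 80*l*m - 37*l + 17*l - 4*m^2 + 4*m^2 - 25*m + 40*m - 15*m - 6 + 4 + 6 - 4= -5*l^3 - 20*l^2 - 20*l*m^2 - 20*l + m*(-25*l^2 - 50*l)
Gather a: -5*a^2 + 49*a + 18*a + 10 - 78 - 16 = -5*a^2 + 67*a - 84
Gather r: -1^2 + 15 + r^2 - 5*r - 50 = r^2 - 5*r - 36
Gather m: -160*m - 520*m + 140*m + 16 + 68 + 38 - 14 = 108 - 540*m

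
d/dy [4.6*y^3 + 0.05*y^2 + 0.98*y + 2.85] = 13.8*y^2 + 0.1*y + 0.98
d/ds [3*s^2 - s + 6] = 6*s - 1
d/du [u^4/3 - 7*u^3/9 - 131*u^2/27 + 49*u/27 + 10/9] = 4*u^3/3 - 7*u^2/3 - 262*u/27 + 49/27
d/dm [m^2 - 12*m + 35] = 2*m - 12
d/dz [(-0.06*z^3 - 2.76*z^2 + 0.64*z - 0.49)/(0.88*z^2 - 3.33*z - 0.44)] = (-0.0528*z^4 + 0.3996*z^3 + 8.7068*z^2 + 3.2912*z - 1.9133)/(0.7744*z^4 - 5.8608*z^3 + 10.3145*z^2 + 2.9304*z + 0.1936)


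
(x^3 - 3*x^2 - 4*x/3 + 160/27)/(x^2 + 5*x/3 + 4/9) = (9*x^2 - 39*x + 40)/(3*(3*x + 1))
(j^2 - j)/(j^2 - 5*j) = (j - 1)/(j - 5)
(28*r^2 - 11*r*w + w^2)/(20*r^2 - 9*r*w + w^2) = (7*r - w)/(5*r - w)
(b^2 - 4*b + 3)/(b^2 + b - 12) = (b - 1)/(b + 4)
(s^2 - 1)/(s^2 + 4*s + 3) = (s - 1)/(s + 3)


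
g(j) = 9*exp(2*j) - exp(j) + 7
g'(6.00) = 2929182.82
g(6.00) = 1464396.69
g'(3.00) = 7241.63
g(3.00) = 3617.77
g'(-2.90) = -0.00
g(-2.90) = 6.97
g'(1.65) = 482.82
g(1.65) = 245.81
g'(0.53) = 50.26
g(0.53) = 31.28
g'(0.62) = 60.34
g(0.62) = 36.24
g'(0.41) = 39.36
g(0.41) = 25.93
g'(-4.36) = -0.01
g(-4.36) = 6.99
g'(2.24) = 1578.83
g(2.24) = 791.72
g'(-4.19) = -0.01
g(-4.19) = 6.99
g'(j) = 18*exp(2*j) - exp(j)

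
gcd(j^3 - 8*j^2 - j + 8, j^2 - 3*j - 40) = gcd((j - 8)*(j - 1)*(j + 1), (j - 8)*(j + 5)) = j - 8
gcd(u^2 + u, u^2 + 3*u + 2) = u + 1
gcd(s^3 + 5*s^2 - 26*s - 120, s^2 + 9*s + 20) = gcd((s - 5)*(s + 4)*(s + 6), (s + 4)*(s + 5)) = s + 4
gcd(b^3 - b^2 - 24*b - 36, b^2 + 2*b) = b + 2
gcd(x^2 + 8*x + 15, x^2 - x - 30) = x + 5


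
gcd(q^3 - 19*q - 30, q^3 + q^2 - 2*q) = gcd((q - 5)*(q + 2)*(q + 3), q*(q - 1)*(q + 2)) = q + 2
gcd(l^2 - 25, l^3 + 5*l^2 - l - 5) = l + 5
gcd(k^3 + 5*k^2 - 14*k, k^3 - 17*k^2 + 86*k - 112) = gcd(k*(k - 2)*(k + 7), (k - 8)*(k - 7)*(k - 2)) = k - 2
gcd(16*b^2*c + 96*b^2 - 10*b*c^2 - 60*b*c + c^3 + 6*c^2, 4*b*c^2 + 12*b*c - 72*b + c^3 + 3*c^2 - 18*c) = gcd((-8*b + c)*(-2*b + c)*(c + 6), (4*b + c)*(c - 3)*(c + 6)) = c + 6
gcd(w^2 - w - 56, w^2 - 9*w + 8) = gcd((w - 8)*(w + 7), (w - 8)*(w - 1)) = w - 8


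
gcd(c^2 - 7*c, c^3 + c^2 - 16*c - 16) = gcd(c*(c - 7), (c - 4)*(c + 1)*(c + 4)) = 1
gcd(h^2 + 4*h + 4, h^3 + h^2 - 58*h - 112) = h + 2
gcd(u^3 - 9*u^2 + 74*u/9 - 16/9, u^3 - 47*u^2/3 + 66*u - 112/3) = u^2 - 26*u/3 + 16/3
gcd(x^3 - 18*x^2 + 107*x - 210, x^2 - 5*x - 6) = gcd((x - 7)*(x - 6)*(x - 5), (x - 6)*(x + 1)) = x - 6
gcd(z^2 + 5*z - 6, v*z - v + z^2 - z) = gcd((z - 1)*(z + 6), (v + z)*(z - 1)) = z - 1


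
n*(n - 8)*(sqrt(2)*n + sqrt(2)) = sqrt(2)*n^3 - 7*sqrt(2)*n^2 - 8*sqrt(2)*n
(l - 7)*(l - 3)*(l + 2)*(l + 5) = l^4 - 3*l^3 - 39*l^2 + 47*l + 210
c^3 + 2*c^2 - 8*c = c*(c - 2)*(c + 4)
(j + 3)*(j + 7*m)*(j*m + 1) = j^3*m + 7*j^2*m^2 + 3*j^2*m + j^2 + 21*j*m^2 + 7*j*m + 3*j + 21*m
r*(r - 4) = r^2 - 4*r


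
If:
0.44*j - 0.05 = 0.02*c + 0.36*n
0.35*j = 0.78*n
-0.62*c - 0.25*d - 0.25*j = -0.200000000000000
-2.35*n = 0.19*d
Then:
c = 0.75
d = -1.30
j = 0.23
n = 0.10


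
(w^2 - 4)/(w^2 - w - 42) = (4 - w^2)/(-w^2 + w + 42)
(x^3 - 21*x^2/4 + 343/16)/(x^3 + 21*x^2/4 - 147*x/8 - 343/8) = (x - 7/2)/(x + 7)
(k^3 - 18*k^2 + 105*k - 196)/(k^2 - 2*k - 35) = (k^2 - 11*k + 28)/(k + 5)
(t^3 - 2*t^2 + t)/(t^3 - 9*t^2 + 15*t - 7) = t/(t - 7)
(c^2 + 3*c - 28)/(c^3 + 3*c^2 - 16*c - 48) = (c + 7)/(c^2 + 7*c + 12)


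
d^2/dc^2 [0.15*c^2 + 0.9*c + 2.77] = 0.300000000000000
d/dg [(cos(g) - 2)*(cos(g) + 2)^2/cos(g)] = -2*(cos(g) + 1 + 4/cos(g)^2)*sin(g)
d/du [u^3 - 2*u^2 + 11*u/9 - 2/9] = 3*u^2 - 4*u + 11/9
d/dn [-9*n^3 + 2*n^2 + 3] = n*(4 - 27*n)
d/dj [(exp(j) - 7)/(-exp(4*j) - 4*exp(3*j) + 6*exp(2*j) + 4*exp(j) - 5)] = (3*exp(3*j) - 17*exp(2*j) - 107*exp(j) - 23)*exp(j)/(exp(7*j) + 9*exp(6*j) + 13*exp(5*j) - 43*exp(4*j) - 29*exp(3*j) + 59*exp(2*j) + 15*exp(j) - 25)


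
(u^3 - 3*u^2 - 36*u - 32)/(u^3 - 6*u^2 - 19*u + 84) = (u^2 - 7*u - 8)/(u^2 - 10*u + 21)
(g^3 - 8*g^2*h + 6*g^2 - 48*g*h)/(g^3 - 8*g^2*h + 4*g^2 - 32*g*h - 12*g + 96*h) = g/(g - 2)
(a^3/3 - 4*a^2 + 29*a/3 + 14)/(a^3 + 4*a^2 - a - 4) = (a^2 - 13*a + 42)/(3*(a^2 + 3*a - 4))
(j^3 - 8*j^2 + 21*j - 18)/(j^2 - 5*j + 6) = j - 3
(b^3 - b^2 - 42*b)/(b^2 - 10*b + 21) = b*(b + 6)/(b - 3)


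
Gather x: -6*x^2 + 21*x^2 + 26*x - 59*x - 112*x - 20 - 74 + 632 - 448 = 15*x^2 - 145*x + 90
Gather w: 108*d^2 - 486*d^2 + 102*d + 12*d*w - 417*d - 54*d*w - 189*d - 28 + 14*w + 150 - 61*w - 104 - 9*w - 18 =-378*d^2 - 504*d + w*(-42*d - 56)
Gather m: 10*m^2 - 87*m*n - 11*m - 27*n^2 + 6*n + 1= 10*m^2 + m*(-87*n - 11) - 27*n^2 + 6*n + 1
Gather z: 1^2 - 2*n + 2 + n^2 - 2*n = n^2 - 4*n + 3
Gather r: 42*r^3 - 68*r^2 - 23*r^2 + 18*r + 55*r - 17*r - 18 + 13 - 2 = 42*r^3 - 91*r^2 + 56*r - 7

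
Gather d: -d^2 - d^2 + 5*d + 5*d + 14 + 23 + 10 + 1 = -2*d^2 + 10*d + 48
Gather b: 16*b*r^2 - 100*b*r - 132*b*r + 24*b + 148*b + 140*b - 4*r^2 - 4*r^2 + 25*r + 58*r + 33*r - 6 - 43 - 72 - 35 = b*(16*r^2 - 232*r + 312) - 8*r^2 + 116*r - 156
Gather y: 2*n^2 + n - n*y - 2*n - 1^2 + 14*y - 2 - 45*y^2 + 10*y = 2*n^2 - n - 45*y^2 + y*(24 - n) - 3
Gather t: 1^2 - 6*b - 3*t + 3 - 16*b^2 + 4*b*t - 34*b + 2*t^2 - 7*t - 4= -16*b^2 - 40*b + 2*t^2 + t*(4*b - 10)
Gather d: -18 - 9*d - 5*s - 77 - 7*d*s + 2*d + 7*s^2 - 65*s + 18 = d*(-7*s - 7) + 7*s^2 - 70*s - 77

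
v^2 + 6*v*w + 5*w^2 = (v + w)*(v + 5*w)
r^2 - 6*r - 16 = (r - 8)*(r + 2)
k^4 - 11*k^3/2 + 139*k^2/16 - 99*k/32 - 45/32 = (k - 3)*(k - 3/2)*(k - 5/4)*(k + 1/4)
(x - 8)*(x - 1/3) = x^2 - 25*x/3 + 8/3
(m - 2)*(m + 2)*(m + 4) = m^3 + 4*m^2 - 4*m - 16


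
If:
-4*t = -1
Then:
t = 1/4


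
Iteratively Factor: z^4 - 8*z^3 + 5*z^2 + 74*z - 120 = (z - 4)*(z^3 - 4*z^2 - 11*z + 30) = (z - 4)*(z + 3)*(z^2 - 7*z + 10) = (z - 4)*(z - 2)*(z + 3)*(z - 5)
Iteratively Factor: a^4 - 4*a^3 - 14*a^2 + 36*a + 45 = (a - 3)*(a^3 - a^2 - 17*a - 15) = (a - 3)*(a + 3)*(a^2 - 4*a - 5) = (a - 3)*(a + 1)*(a + 3)*(a - 5)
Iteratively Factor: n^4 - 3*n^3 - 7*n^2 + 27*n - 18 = (n - 1)*(n^3 - 2*n^2 - 9*n + 18) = (n - 3)*(n - 1)*(n^2 + n - 6) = (n - 3)*(n - 2)*(n - 1)*(n + 3)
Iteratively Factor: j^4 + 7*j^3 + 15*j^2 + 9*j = (j + 3)*(j^3 + 4*j^2 + 3*j) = (j + 3)^2*(j^2 + j) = j*(j + 3)^2*(j + 1)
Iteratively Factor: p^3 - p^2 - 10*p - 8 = (p - 4)*(p^2 + 3*p + 2) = (p - 4)*(p + 2)*(p + 1)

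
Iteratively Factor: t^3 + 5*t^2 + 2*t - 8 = (t - 1)*(t^2 + 6*t + 8) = (t - 1)*(t + 4)*(t + 2)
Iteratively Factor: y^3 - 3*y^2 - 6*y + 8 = (y + 2)*(y^2 - 5*y + 4) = (y - 1)*(y + 2)*(y - 4)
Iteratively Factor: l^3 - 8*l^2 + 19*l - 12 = (l - 1)*(l^2 - 7*l + 12) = (l - 3)*(l - 1)*(l - 4)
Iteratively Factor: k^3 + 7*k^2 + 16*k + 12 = (k + 3)*(k^2 + 4*k + 4) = (k + 2)*(k + 3)*(k + 2)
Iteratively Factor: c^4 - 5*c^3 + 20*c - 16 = (c - 4)*(c^3 - c^2 - 4*c + 4) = (c - 4)*(c - 1)*(c^2 - 4) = (c - 4)*(c - 1)*(c + 2)*(c - 2)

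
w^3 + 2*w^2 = w^2*(w + 2)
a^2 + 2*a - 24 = (a - 4)*(a + 6)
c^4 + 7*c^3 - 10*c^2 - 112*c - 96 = (c - 4)*(c + 1)*(c + 4)*(c + 6)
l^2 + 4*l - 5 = (l - 1)*(l + 5)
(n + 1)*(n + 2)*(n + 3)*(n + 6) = n^4 + 12*n^3 + 47*n^2 + 72*n + 36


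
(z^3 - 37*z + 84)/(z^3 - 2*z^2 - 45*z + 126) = (z - 4)/(z - 6)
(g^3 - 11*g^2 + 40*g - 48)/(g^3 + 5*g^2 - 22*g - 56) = (g^2 - 7*g + 12)/(g^2 + 9*g + 14)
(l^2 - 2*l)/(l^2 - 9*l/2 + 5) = 2*l/(2*l - 5)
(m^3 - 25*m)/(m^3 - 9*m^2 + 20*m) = (m + 5)/(m - 4)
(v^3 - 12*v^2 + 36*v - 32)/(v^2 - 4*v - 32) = (v^2 - 4*v + 4)/(v + 4)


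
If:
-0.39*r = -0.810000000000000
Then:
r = 2.08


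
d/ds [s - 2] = 1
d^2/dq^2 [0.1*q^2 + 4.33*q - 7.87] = 0.200000000000000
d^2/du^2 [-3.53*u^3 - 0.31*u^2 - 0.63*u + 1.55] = -21.18*u - 0.62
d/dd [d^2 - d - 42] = 2*d - 1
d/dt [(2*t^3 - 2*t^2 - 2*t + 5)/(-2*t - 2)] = (-4*t^3 - 4*t^2 + 4*t + 7)/(2*(t^2 + 2*t + 1))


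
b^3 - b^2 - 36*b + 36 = (b - 6)*(b - 1)*(b + 6)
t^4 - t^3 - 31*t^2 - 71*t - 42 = (t - 7)*(t + 1)*(t + 2)*(t + 3)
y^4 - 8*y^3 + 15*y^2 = y^2*(y - 5)*(y - 3)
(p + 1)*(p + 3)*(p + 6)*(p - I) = p^4 + 10*p^3 - I*p^3 + 27*p^2 - 10*I*p^2 + 18*p - 27*I*p - 18*I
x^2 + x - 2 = (x - 1)*(x + 2)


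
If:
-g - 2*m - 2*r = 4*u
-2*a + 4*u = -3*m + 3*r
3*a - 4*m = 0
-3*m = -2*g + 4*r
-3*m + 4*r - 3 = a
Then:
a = -28/43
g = -25/86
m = -21/43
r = 19/86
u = 71/344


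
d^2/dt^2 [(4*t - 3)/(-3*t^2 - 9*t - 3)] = 2*(-(2*t + 3)^2*(4*t - 3) + 3*(4*t + 3)*(t^2 + 3*t + 1))/(3*(t^2 + 3*t + 1)^3)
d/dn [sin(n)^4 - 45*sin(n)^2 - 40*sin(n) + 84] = 2*(2*sin(n)^3 - 45*sin(n) - 20)*cos(n)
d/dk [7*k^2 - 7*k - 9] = 14*k - 7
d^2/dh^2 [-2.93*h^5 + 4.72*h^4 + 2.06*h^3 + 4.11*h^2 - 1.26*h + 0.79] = -58.6*h^3 + 56.64*h^2 + 12.36*h + 8.22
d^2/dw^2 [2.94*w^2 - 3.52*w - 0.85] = 5.88000000000000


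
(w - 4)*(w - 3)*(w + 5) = w^3 - 2*w^2 - 23*w + 60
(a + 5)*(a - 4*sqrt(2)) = a^2 - 4*sqrt(2)*a + 5*a - 20*sqrt(2)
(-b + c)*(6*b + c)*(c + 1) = -6*b^2*c - 6*b^2 + 5*b*c^2 + 5*b*c + c^3 + c^2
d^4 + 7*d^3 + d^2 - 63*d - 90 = (d - 3)*(d + 2)*(d + 3)*(d + 5)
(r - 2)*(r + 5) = r^2 + 3*r - 10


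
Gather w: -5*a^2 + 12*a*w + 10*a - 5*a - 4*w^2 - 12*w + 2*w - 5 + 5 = -5*a^2 + 5*a - 4*w^2 + w*(12*a - 10)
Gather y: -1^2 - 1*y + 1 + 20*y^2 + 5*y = 20*y^2 + 4*y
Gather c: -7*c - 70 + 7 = -7*c - 63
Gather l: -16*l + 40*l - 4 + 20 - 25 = 24*l - 9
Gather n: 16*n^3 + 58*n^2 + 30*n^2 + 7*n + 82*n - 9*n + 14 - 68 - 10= 16*n^3 + 88*n^2 + 80*n - 64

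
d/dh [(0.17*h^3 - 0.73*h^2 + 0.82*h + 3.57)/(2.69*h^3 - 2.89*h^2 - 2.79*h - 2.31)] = (-2.22044604925031e-16*h^5 + 1.4724*h^4 - 5.3602*h^3 - 25.5815*h^2 + 24.0072*h + 8.0661)/(7.2361*h^6 - 15.5482*h^5 - 6.6581*h^4 + 3.6984*h^3 + 21.1359*h^2 + 12.8898*h + 5.3361)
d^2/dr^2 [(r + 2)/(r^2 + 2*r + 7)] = 2*(4*(r + 1)^2*(r + 2) - (3*r + 4)*(r^2 + 2*r + 7))/(r^2 + 2*r + 7)^3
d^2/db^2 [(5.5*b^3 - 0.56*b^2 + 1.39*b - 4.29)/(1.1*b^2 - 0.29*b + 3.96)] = (-1.4210854715202e-14*b^5 - 3.5527136788005e-15*b^4 - 43.98438*b^3 - 54.40644*b^2 + 489.37482*b + 22.282062)/(1.331*b^6 - 1.0527*b^5 + 14.65233*b^4 - 7.603829*b^3 + 52.748388*b^2 - 13.642992*b + 62.099136)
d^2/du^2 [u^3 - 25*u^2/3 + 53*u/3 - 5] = 6*u - 50/3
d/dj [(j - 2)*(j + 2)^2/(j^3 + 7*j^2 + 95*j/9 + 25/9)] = 9*(45*j^4 + 262*j^3 + 733*j^2 + 1108*j + 660)/(81*j^6 + 1134*j^5 + 5679*j^4 + 12420*j^3 + 12175*j^2 + 4750*j + 625)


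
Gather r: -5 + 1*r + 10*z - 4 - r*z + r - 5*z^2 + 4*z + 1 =r*(2 - z) - 5*z^2 + 14*z - 8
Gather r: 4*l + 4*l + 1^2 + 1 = 8*l + 2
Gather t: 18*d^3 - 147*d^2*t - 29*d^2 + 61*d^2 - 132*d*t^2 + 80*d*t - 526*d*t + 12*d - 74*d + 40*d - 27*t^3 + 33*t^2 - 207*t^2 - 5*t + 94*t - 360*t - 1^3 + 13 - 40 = 18*d^3 + 32*d^2 - 22*d - 27*t^3 + t^2*(-132*d - 174) + t*(-147*d^2 - 446*d - 271) - 28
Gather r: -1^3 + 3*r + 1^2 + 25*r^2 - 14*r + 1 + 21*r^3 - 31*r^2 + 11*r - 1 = 21*r^3 - 6*r^2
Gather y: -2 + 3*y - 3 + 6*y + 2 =9*y - 3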